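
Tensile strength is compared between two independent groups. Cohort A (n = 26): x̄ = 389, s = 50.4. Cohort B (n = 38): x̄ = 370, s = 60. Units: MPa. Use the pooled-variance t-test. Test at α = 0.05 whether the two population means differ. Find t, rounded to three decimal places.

1.325

Let group 1 = cohort A, group 2 = cohort B. H0: μ_1 = μ_2; H1: μ_1 ≠ μ_2 (two-sample pooled-variance t-test, two-sided).
s_p² = [(26−1)·50.4² + (38−1)·60²]/(26+38−2) = 3172.65
t = (389 − 370)/√[3172.65·(1/26 + 1/38)] = 1.325
df = n₁ + n₂ − 2 = 62
Two-sided p-value ≈ 0.190
Since p ≈ 0.190 > α = 0.05, fail to reject H0; the evidence is not statistically significant.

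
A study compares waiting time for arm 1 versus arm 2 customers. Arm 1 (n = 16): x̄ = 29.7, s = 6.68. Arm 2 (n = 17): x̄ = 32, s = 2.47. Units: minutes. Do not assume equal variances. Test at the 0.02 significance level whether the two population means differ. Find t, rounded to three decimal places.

Let group 1 = arm 1, group 2 = arm 2. H0: μ_1 = μ_2; H1: μ_1 ≠ μ_2 (Welch's two-sample t-test, two-sided).
t = (x̄_1 − x̄_2)/√(s_1²/n_1 + s_2²/n_2) = (29.7 − 32)/√(6.68²/16 + 2.47²/17) = -1.296
Welch–Satterthwaite df ≈ 18.82
Two-sided p-value ≈ 0.211
Since p ≈ 0.211 > α = 0.02, fail to reject H0; the evidence is not statistically significant.

-1.296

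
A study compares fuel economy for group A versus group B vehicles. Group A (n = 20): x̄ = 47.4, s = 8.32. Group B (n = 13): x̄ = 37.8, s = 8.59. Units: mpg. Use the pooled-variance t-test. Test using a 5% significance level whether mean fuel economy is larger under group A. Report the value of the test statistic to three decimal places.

Let group 1 = group A, group 2 = group B. H0: μ_1 = μ_2; H1: μ_1 > μ_2 (two-sample pooled-variance t-test, right-tailed).
s_p² = [(20−1)·8.32² + (13−1)·8.59²]/(20+13−2) = 70.9898
t = (47.4 − 37.8)/√[70.9898·(1/20 + 1/13)] = 3.198
df = n₁ + n₂ − 2 = 31
p-value = P(T ≥ 3.198) ≈ 0.002
Since p ≈ 0.002 < α = 0.05, reject H0; the evidence is statistically significant.

3.198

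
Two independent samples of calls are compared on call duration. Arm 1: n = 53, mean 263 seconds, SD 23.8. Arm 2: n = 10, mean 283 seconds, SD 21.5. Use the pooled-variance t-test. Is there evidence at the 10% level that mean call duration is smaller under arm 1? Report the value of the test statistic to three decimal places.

-2.471

Let group 1 = arm 1, group 2 = arm 2. H0: μ_1 = μ_2; H1: μ_1 < μ_2 (two-sample pooled-variance t-test, left-tailed).
s_p² = [(53−1)·23.8² + (10−1)·21.5²]/(53+10−2) = 551.068
t = (263 − 283)/√[551.068·(1/53 + 1/10)] = -2.471
df = n₁ + n₂ − 2 = 61
p-value = P(T ≤ -2.471) ≈ 0.0081
Since p ≈ 0.0081 < α = 0.1, reject H0; the data support H1.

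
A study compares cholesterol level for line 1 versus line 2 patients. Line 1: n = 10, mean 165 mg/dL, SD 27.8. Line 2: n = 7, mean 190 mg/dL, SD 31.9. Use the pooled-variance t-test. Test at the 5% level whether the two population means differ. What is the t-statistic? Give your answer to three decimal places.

-1.719

Let group 1 = line 1, group 2 = line 2. H0: μ_1 = μ_2; H1: μ_1 ≠ μ_2 (two-sample pooled-variance t-test, two-sided).
s_p² = [(10−1)·27.8² + (7−1)·31.9²]/(10+7−2) = 870.748
t = (165 − 190)/√[870.748·(1/10 + 1/7)] = -1.719
df = n₁ + n₂ − 2 = 15
Two-sided p-value ≈ 0.106
Since p ≈ 0.106 > α = 0.05, fail to reject H0; the data do not provide sufficient evidence against H0.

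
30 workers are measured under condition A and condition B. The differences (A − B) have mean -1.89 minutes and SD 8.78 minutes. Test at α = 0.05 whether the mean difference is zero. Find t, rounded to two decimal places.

-1.18

H0: μ_d = 0; H1: μ_d ≠ 0 (paired t-test on the differences, two-sided).
t = d̄/(s_d/√n) = -1.89/(8.78/√30) = -1.18
df = n − 1 = 29
Two-sided p-value ≈ 0.248
Since p ≈ 0.248 > α = 0.05, fail to reject H0; the data do not provide sufficient evidence against H0.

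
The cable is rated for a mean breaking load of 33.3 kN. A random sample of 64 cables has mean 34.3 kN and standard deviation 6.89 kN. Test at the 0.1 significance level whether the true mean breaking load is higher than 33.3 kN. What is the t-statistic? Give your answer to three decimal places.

H0: μ = 33.3; H1: μ > 33.3 (one-sample t-test, right-tailed).
t = (x̄ − μ₀)/(s/√n) = (34.3 − 33.3)/(6.89/√64) = 1.161
df = n − 1 = 63
p-value = P(T ≥ 1.161) ≈ 0.125
Since p ≈ 0.125 > α = 0.1, fail to reject H0; the evidence is not statistically significant.

1.161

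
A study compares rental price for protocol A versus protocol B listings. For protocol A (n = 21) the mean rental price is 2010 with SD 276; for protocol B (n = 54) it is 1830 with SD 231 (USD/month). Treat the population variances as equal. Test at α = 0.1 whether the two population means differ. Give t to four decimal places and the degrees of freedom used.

t = 2.8667, df = 73

Let group 1 = protocol A, group 2 = protocol B. H0: μ_1 = μ_2; H1: μ_1 ≠ μ_2 (two-sample pooled-variance t-test, two-sided).
s_p² = [(21−1)·276² + (54−1)·231²]/(21+54−2) = 59611.7
t = (2010 − 1830)/√[59611.7·(1/21 + 1/54)] = 2.8667
df = n₁ + n₂ − 2 = 73
Two-sided p-value ≈ 0.0054
Since p ≈ 0.0054 < α = 0.1, reject H0; the evidence is statistically significant.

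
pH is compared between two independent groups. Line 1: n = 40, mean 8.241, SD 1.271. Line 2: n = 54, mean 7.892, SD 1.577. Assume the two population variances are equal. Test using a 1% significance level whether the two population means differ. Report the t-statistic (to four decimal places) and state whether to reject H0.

t = 1.1497; fail to reject H0

Let group 1 = line 1, group 2 = line 2. H0: μ_1 = μ_2; H1: μ_1 ≠ μ_2 (two-sample pooled-variance t-test, two-sided).
s_p² = [(40−1)·1.271² + (54−1)·1.577²]/(40+54−2) = 2.11749
t = (8.241 − 7.892)/√[2.11749·(1/40 + 1/54)] = 1.1497
df = n₁ + n₂ − 2 = 92
Two-sided p-value ≈ 0.253
Since p ≈ 0.253 > α = 0.01, fail to reject H0; the evidence is not statistically significant.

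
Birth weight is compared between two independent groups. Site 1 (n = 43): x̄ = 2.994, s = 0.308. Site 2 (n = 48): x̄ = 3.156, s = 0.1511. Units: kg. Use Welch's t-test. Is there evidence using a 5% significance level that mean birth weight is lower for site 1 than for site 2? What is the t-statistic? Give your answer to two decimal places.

-3.13

Let group 1 = site 1, group 2 = site 2. H0: μ_1 = μ_2; H1: μ_1 < μ_2 (Welch's two-sample t-test, left-tailed).
t = (x̄_1 − x̄_2)/√(s_1²/n_1 + s_2²/n_2) = (2.994 − 3.156)/√(0.308²/43 + 0.1511²/48) = -3.13
Welch–Satterthwaite df ≈ 59.59
p-value = P(T ≤ -3.13) ≈ 0.001
Since p ≈ 0.001 < α = 0.05, reject H0; the evidence is statistically significant.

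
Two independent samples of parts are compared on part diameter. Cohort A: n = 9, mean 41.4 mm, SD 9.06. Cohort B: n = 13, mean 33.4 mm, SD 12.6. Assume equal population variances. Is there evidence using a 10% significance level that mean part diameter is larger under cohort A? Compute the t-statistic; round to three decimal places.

Let group 1 = cohort A, group 2 = cohort B. H0: μ_1 = μ_2; H1: μ_1 > μ_2 (two-sample pooled-variance t-test, right-tailed).
s_p² = [(9−1)·9.06² + (13−1)·12.6²]/(9+13−2) = 128.089
t = (41.4 − 33.4)/√[128.089·(1/9 + 1/13)] = 1.630
df = n₁ + n₂ − 2 = 20
p-value = P(T ≥ 1.630) ≈ 0.0594
Since p ≈ 0.0594 < α = 0.1, reject H0; the evidence is statistically significant.

1.630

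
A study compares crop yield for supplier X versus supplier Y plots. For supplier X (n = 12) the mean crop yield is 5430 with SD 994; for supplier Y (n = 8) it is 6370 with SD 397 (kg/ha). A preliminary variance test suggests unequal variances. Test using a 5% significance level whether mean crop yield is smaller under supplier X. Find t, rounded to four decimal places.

-2.9427

Let group 1 = supplier X, group 2 = supplier Y. H0: μ_1 = μ_2; H1: μ_1 < μ_2 (Welch's two-sample t-test, left-tailed).
t = (x̄_1 − x̄_2)/√(s_1²/n_1 + s_2²/n_2) = (5430 − 6370)/√(994²/12 + 397²/8) = -2.9427
Welch–Satterthwaite df ≈ 15.50
p-value = P(T ≤ -2.9427) ≈ 0.0049
Since p ≈ 0.0049 < α = 0.05, reject H0; the evidence is statistically significant.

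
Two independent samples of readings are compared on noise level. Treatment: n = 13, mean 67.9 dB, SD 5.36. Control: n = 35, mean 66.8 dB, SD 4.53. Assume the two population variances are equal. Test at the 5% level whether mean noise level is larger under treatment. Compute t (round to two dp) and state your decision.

t = 0.71; fail to reject H0

Let group 1 = treatment, group 2 = control. H0: μ_1 = μ_2; H1: μ_1 > μ_2 (two-sample pooled-variance t-test, right-tailed).
s_p² = [(13−1)·5.36² + (35−1)·4.53²]/(13+35−2) = 22.6623
t = (67.9 − 66.8)/√[22.6623·(1/13 + 1/35)] = 0.71
df = n₁ + n₂ − 2 = 46
p-value = P(T ≥ 0.71) ≈ 0.2402
Since p ≈ 0.2402 > α = 0.05, fail to reject H0; the evidence is not statistically significant.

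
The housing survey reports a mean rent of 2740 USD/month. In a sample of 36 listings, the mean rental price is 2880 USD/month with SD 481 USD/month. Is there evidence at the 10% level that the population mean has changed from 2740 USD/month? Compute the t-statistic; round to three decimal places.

H0: μ = 2740; H1: μ ≠ 2740 (one-sample t-test, two-sided).
t = (x̄ − μ₀)/(s/√n) = (2880 − 2740)/(481/√36) = 1.746
df = n − 1 = 35
Two-sided p-value ≈ 0.090
Since p ≈ 0.090 < α = 0.1, reject H0; the evidence is statistically significant.

1.746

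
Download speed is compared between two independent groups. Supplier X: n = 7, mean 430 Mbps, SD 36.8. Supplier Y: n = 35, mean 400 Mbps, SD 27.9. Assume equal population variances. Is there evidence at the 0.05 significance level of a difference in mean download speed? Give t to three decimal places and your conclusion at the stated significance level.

t = 2.464; reject H0

Let group 1 = supplier X, group 2 = supplier Y. H0: μ_1 = μ_2; H1: μ_1 ≠ μ_2 (two-sample pooled-variance t-test, two-sided).
s_p² = [(7−1)·36.8² + (35−1)·27.9²]/(7+35−2) = 864.784
t = (430 − 400)/√[864.784·(1/7 + 1/35)] = 2.464
df = n₁ + n₂ − 2 = 40
Two-sided p-value ≈ 0.018
Since p ≈ 0.018 < α = 0.05, reject H0; the evidence is statistically significant.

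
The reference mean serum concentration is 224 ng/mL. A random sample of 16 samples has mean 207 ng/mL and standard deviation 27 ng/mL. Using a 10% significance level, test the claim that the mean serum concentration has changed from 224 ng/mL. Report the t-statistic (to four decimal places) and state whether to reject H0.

t = -2.5185; reject H0

H0: μ = 224; H1: μ ≠ 224 (one-sample t-test, two-sided).
t = (x̄ − μ₀)/(s/√n) = (207 − 224)/(27/√16) = -2.5185
df = n − 1 = 15
Two-sided p-value ≈ 0.024
Since p ≈ 0.024 < α = 0.1, reject H0; the data support H1.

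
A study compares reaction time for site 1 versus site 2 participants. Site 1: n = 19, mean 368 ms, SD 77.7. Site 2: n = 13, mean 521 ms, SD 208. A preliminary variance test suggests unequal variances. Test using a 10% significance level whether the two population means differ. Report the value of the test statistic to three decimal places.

Let group 1 = site 1, group 2 = site 2. H0: μ_1 = μ_2; H1: μ_1 ≠ μ_2 (Welch's two-sample t-test, two-sided).
t = (x̄_1 − x̄_2)/√(s_1²/n_1 + s_2²/n_2) = (368 − 521)/√(77.7²/19 + 208²/13) = -2.534
Welch–Satterthwaite df ≈ 14.31
Two-sided p-value ≈ 0.024
Since p ≈ 0.024 < α = 0.1, reject H0; the evidence is statistically significant.

-2.534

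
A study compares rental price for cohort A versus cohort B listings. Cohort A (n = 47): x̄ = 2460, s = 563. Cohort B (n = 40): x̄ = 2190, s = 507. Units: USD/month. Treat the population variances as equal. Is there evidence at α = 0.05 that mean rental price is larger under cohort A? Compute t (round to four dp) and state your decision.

t = 2.3328; reject H0

Let group 1 = cohort A, group 2 = cohort B. H0: μ_1 = μ_2; H1: μ_1 > μ_2 (two-sample pooled-variance t-test, right-tailed).
s_p² = [(47−1)·563² + (40−1)·507²]/(47+40−2) = 289476
t = (2460 − 2190)/√[289476·(1/47 + 1/40)] = 2.3328
df = n₁ + n₂ − 2 = 85
p-value = P(T ≥ 2.3328) ≈ 0.0110
Since p ≈ 0.0110 < α = 0.05, reject H0; the data support H1.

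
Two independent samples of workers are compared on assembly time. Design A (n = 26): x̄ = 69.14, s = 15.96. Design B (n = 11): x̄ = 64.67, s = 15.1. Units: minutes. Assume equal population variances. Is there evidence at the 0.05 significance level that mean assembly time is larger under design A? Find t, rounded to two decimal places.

Let group 1 = design A, group 2 = design B. H0: μ_1 = μ_2; H1: μ_1 > μ_2 (two-sample pooled-variance t-test, right-tailed).
s_p² = [(26−1)·15.96² + (11−1)·15.1²]/(26+11−2) = 247.09
t = (69.14 − 64.67)/√[247.09·(1/26 + 1/11)] = 0.79
df = n₁ + n₂ − 2 = 35
p-value = P(T ≥ 0.79) ≈ 0.2172
Since p ≈ 0.2172 > α = 0.05, fail to reject H0; the data do not provide sufficient evidence against H0.

0.79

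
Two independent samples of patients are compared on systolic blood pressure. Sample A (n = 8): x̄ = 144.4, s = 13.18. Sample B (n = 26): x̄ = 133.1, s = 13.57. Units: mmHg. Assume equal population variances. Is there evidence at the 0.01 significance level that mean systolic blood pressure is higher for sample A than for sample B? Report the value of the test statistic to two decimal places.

Let group 1 = sample A, group 2 = sample B. H0: μ_1 = μ_2; H1: μ_1 > μ_2 (two-sample pooled-variance t-test, right-tailed).
s_p² = [(8−1)·13.18² + (26−1)·13.57²]/(8+26−2) = 181.863
t = (144.4 − 133.1)/√[181.863·(1/8 + 1/26)] = 2.07
df = n₁ + n₂ − 2 = 32
p-value = P(T ≥ 2.07) ≈ 0.0232
Since p ≈ 0.0232 > α = 0.01, fail to reject H0; the evidence is not statistically significant.

2.07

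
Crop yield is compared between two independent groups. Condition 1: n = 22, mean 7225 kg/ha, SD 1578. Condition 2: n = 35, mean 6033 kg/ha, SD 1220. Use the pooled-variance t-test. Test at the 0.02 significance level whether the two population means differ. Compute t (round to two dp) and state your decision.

Let group 1 = condition 1, group 2 = condition 2. H0: μ_1 = μ_2; H1: μ_1 ≠ μ_2 (two-sample pooled-variance t-test, two-sided).
s_p² = [(22−1)·1578² + (35−1)·1220²]/(22+35−2) = 1870860
t = (7225 − 6033)/√[1870860·(1/22 + 1/35)] = 3.20
df = n₁ + n₂ − 2 = 55
Two-sided p-value ≈ 0.0023
Since p ≈ 0.0023 < α = 0.02, reject H0; the evidence is statistically significant.

t = 3.20; reject H0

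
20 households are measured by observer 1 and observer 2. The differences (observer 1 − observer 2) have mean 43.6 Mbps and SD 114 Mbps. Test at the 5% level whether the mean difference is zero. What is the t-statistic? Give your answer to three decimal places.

H0: μ_d = 0; H1: μ_d ≠ 0 (paired t-test on the differences, two-sided).
t = d̄/(s_d/√n) = 43.6/(114/√20) = 1.710
df = n − 1 = 19
Two-sided p-value ≈ 0.1035
Since p ≈ 0.1035 > α = 0.05, fail to reject H0; the evidence is not statistically significant.

1.710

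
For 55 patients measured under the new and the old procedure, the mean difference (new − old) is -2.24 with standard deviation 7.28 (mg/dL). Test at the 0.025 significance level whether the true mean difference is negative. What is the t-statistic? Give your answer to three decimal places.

-2.282

H0: μ_d = 0; H1: μ_d < 0 (paired t-test on the differences, left-tailed).
t = d̄/(s_d/√n) = -2.24/(7.28/√55) = -2.282
df = n − 1 = 54
p-value = P(T ≤ -2.282) ≈ 0.0132
Since p ≈ 0.0132 < α = 0.025, reject H0; the data support H1.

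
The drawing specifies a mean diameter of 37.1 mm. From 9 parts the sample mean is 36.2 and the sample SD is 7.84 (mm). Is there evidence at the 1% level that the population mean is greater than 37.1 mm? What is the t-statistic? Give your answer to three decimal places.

H0: μ = 37.1; H1: μ > 37.1 (one-sample t-test, right-tailed).
t = (x̄ − μ₀)/(s/√n) = (36.2 − 37.1)/(7.84/√9) = -0.344
df = n − 1 = 8
p-value = P(T ≥ -0.344) ≈ 0.630
Since p ≈ 0.630 > α = 0.01, fail to reject H0; the data do not provide sufficient evidence against H0.

-0.344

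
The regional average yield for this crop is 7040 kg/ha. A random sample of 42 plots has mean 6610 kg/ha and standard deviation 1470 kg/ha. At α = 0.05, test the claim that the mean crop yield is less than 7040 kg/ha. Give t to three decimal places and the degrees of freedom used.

H0: μ = 7040; H1: μ < 7040 (one-sample t-test, left-tailed).
t = (x̄ − μ₀)/(s/√n) = (6610 − 7040)/(1470/√42) = -1.896
df = n − 1 = 41
p-value = P(T ≤ -1.896) ≈ 0.033
Since p ≈ 0.033 < α = 0.05, reject H0; the evidence is statistically significant.

t = -1.896, df = 41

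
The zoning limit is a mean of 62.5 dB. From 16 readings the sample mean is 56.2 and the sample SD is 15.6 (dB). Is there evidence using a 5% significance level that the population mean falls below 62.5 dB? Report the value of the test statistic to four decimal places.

-1.6154

H0: μ = 62.5; H1: μ < 62.5 (one-sample t-test, left-tailed).
t = (x̄ − μ₀)/(s/√n) = (56.2 − 62.5)/(15.6/√16) = -1.6154
df = n − 1 = 15
p-value = P(T ≤ -1.6154) ≈ 0.064
Since p ≈ 0.064 > α = 0.05, fail to reject H0; the evidence is not statistically significant.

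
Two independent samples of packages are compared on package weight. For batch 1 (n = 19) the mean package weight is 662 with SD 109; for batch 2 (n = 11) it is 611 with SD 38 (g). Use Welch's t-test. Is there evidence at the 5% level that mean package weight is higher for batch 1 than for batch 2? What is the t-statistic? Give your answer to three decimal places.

1.854

Let group 1 = batch 1, group 2 = batch 2. H0: μ_1 = μ_2; H1: μ_1 > μ_2 (Welch's two-sample t-test, right-tailed).
t = (x̄_1 − x̄_2)/√(s_1²/n_1 + s_2²/n_2) = (662 − 611)/√(109²/19 + 38²/11) = 1.854
Welch–Satterthwaite df ≈ 24.41
p-value = P(T ≥ 1.854) ≈ 0.038
Since p ≈ 0.038 < α = 0.05, reject H0; the evidence is statistically significant.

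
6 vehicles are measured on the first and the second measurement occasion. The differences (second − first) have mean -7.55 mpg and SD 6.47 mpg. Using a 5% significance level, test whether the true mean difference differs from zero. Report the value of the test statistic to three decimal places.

-2.858

H0: μ_d = 0; H1: μ_d ≠ 0 (paired t-test on the differences, two-sided).
t = d̄/(s_d/√n) = -7.55/(6.47/√6) = -2.858
df = n − 1 = 5
Two-sided p-value ≈ 0.035
Since p ≈ 0.035 < α = 0.05, reject H0; the evidence is statistically significant.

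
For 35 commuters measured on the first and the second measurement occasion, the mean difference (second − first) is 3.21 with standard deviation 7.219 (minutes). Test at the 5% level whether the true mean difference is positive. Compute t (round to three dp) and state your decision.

H0: μ_d = 0; H1: μ_d > 0 (paired t-test on the differences, right-tailed).
t = d̄/(s_d/√n) = 3.21/(7.219/√35) = 2.631
df = n − 1 = 34
p-value = P(T ≥ 2.631) ≈ 0.006
Since p ≈ 0.006 < α = 0.05, reject H0; the evidence is statistically significant.

t = 2.631; reject H0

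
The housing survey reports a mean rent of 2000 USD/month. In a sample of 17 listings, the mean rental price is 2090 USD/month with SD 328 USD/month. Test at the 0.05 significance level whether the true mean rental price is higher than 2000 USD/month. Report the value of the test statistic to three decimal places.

1.131

H0: μ = 2000; H1: μ > 2000 (one-sample t-test, right-tailed).
t = (x̄ − μ₀)/(s/√n) = (2090 − 2000)/(328/√17) = 1.131
df = n − 1 = 16
p-value = P(T ≥ 1.131) ≈ 0.1373
Since p ≈ 0.1373 > α = 0.05, fail to reject H0; the data do not provide sufficient evidence against H0.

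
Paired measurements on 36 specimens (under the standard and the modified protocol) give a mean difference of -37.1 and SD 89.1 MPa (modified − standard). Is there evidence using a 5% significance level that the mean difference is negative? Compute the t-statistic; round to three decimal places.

-2.498

H0: μ_d = 0; H1: μ_d < 0 (paired t-test on the differences, left-tailed).
t = d̄/(s_d/√n) = -37.1/(89.1/√36) = -2.498
df = n − 1 = 35
p-value = P(T ≤ -2.498) ≈ 0.0087
Since p ≈ 0.0087 < α = 0.05, reject H0; the evidence is statistically significant.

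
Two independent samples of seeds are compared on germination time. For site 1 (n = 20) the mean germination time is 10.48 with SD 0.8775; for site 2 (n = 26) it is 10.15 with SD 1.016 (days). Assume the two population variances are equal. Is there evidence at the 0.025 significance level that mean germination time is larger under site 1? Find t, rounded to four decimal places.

1.1574

Let group 1 = site 1, group 2 = site 2. H0: μ_1 = μ_2; H1: μ_1 > μ_2 (two-sample pooled-variance t-test, right-tailed).
s_p² = [(20−1)·0.8775² + (26−1)·1.016²]/(20+26−2) = 0.919012
t = (10.48 − 10.15)/√[0.919012·(1/20 + 1/26)] = 1.1574
df = n₁ + n₂ − 2 = 44
p-value = P(T ≥ 1.1574) ≈ 0.127
Since p ≈ 0.127 > α = 0.025, fail to reject H0; the evidence is not statistically significant.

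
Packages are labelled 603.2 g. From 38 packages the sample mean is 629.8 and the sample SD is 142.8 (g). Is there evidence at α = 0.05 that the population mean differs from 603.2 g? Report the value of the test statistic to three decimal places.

H0: μ = 603.2; H1: μ ≠ 603.2 (one-sample t-test, two-sided).
t = (x̄ − μ₀)/(s/√n) = (629.8 − 603.2)/(142.8/√38) = 1.148
df = n − 1 = 37
Two-sided p-value ≈ 0.2582
Since p ≈ 0.2582 > α = 0.05, fail to reject H0; the evidence is not statistically significant.

1.148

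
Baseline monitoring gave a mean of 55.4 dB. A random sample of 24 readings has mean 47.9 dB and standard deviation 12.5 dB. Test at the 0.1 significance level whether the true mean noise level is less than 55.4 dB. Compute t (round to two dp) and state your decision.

H0: μ = 55.4; H1: μ < 55.4 (one-sample t-test, left-tailed).
t = (x̄ − μ₀)/(s/√n) = (47.9 − 55.4)/(12.5/√24) = -2.94
df = n − 1 = 23
p-value = P(T ≤ -2.94) ≈ 0.0037
Since p ≈ 0.0037 < α = 0.1, reject H0; the evidence is statistically significant.

t = -2.94; reject H0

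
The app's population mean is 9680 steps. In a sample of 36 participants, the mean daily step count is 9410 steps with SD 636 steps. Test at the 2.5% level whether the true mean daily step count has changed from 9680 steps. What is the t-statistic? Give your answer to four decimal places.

H0: μ = 9680; H1: μ ≠ 9680 (one-sample t-test, two-sided).
t = (x̄ − μ₀)/(s/√n) = (9410 − 9680)/(636/√36) = -2.5472
df = n − 1 = 35
Two-sided p-value ≈ 0.0154
Since p ≈ 0.0154 < α = 0.025, reject H0; the evidence is statistically significant.

-2.5472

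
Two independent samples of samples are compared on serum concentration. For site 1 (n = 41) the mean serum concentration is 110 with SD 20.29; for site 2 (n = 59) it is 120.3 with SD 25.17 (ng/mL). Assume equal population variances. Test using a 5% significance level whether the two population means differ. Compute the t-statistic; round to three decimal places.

Let group 1 = site 1, group 2 = site 2. H0: μ_1 = μ_2; H1: μ_1 ≠ μ_2 (two-sample pooled-variance t-test, two-sided).
s_p² = [(41−1)·20.29² + (59−1)·25.17²]/(41+59−2) = 542.98
t = (110 − 120.3)/√[542.98·(1/41 + 1/59)] = -2.174
df = n₁ + n₂ − 2 = 98
Two-sided p-value ≈ 0.0321
Since p ≈ 0.0321 < α = 0.05, reject H0; the data support H1.

-2.174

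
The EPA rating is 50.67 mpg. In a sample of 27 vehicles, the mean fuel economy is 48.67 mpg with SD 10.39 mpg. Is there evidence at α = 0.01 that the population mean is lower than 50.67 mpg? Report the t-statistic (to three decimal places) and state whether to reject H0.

H0: μ = 50.67; H1: μ < 50.67 (one-sample t-test, left-tailed).
t = (x̄ − μ₀)/(s/√n) = (48.67 − 50.67)/(10.39/√27) = -1.000
df = n − 1 = 26
p-value = P(T ≤ -1.000) ≈ 0.163
Since p ≈ 0.163 > α = 0.01, fail to reject H0; the data do not provide sufficient evidence against H0.

t = -1.000; fail to reject H0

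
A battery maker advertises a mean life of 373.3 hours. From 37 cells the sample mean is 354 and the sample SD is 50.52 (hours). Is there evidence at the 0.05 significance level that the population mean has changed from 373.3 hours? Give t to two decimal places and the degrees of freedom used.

t = -2.32, df = 36

H0: μ = 373.3; H1: μ ≠ 373.3 (one-sample t-test, two-sided).
t = (x̄ − μ₀)/(s/√n) = (354 − 373.3)/(50.52/√37) = -2.32
df = n − 1 = 36
Two-sided p-value ≈ 0.026
Since p ≈ 0.026 < α = 0.05, reject H0; the data support H1.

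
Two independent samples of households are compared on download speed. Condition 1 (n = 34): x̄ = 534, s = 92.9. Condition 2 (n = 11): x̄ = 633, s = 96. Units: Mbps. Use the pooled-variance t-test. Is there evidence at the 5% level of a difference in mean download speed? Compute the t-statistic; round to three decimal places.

Let group 1 = condition 1, group 2 = condition 2. H0: μ_1 = μ_2; H1: μ_1 ≠ μ_2 (two-sample pooled-variance t-test, two-sided).
s_p² = [(34−1)·92.9² + (11−1)·96²]/(34+11−2) = 8766.59
t = (534 − 633)/√[8766.59·(1/34 + 1/11)] = -3.048
df = n₁ + n₂ − 2 = 43
Two-sided p-value ≈ 0.0039
Since p ≈ 0.0039 < α = 0.05, reject H0; the data support H1.

-3.048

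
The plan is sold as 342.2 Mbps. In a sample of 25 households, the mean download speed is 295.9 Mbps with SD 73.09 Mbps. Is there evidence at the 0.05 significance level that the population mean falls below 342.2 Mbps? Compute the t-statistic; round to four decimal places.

H0: μ = 342.2; H1: μ < 342.2 (one-sample t-test, left-tailed).
t = (x̄ − μ₀)/(s/√n) = (295.9 − 342.2)/(73.09/√25) = -3.1673
df = n − 1 = 24
p-value = P(T ≤ -3.1673) ≈ 0.002
Since p ≈ 0.002 < α = 0.05, reject H0; the evidence is statistically significant.

-3.1673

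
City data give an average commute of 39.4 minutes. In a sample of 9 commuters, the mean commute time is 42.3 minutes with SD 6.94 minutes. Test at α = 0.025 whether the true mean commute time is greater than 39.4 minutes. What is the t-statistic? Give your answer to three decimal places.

1.254

H0: μ = 39.4; H1: μ > 39.4 (one-sample t-test, right-tailed).
t = (x̄ − μ₀)/(s/√n) = (42.3 − 39.4)/(6.94/√9) = 1.254
df = n − 1 = 8
p-value = P(T ≥ 1.254) ≈ 0.123
Since p ≈ 0.123 > α = 0.025, fail to reject H0; the data do not provide sufficient evidence against H0.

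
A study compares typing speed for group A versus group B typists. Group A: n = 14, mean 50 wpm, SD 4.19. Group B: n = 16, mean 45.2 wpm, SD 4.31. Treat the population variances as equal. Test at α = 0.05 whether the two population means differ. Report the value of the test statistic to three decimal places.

Let group 1 = group A, group 2 = group B. H0: μ_1 = μ_2; H1: μ_1 ≠ μ_2 (two-sample pooled-variance t-test, two-sided).
s_p² = [(14−1)·4.19² + (16−1)·4.31²]/(14+16−2) = 18.1025
t = (50 − 45.2)/√[18.1025·(1/14 + 1/16)] = 3.083
df = n₁ + n₂ − 2 = 28
Two-sided p-value ≈ 0.0046
Since p ≈ 0.0046 < α = 0.05, reject H0; the data support H1.

3.083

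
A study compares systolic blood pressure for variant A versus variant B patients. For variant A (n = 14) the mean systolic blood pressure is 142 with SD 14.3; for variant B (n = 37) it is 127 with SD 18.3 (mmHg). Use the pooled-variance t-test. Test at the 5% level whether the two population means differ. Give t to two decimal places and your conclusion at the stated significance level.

Let group 1 = variant A, group 2 = variant B. H0: μ_1 = μ_2; H1: μ_1 ≠ μ_2 (two-sample pooled-variance t-test, two-sided).
s_p² = [(14−1)·14.3² + (37−1)·18.3²]/(14+37−2) = 300.294
t = (142 − 127)/√[300.294·(1/14 + 1/37)] = 2.76
df = n₁ + n₂ − 2 = 49
Two-sided p-value ≈ 0.008
Since p ≈ 0.008 < α = 0.05, reject H0; the evidence is statistically significant.

t = 2.76; reject H0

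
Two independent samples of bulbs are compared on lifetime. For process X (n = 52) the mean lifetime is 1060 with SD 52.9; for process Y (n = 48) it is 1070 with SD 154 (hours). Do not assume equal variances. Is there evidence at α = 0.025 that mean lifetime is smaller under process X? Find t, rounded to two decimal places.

-0.43

Let group 1 = process X, group 2 = process Y. H0: μ_1 = μ_2; H1: μ_1 < μ_2 (Welch's two-sample t-test, left-tailed).
t = (x̄_1 − x̄_2)/√(s_1²/n_1 + s_2²/n_2) = (1060 − 1070)/√(52.9²/52 + 154²/48) = -0.43
Welch–Satterthwaite df ≈ 57.17
p-value = P(T ≤ -0.43) ≈ 0.3354
Since p ≈ 0.3354 > α = 0.025, fail to reject H0; the data do not provide sufficient evidence against H0.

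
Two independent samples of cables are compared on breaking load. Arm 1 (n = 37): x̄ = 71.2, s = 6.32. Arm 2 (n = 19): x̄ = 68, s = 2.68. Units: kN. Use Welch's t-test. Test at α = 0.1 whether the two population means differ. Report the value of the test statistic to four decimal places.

2.6506

Let group 1 = arm 1, group 2 = arm 2. H0: μ_1 = μ_2; H1: μ_1 ≠ μ_2 (Welch's two-sample t-test, two-sided).
t = (x̄_1 − x̄_2)/√(s_1²/n_1 + s_2²/n_2) = (71.2 − 68)/√(6.32²/37 + 2.68²/19) = 2.6506
Welch–Satterthwaite df ≈ 52.70
Two-sided p-value ≈ 0.011
Since p ≈ 0.011 < α = 0.1, reject H0; the data support H1.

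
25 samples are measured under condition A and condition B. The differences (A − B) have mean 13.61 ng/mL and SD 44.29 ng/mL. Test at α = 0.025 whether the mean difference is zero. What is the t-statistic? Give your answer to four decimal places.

H0: μ_d = 0; H1: μ_d ≠ 0 (paired t-test on the differences, two-sided).
t = d̄/(s_d/√n) = 13.61/(44.29/√25) = 1.5365
df = n − 1 = 24
Two-sided p-value ≈ 0.1375
Since p ≈ 0.1375 > α = 0.025, fail to reject H0; the evidence is not statistically significant.

1.5365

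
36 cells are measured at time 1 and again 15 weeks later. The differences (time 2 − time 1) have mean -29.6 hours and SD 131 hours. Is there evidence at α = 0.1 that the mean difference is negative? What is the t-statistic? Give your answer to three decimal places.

H0: μ_d = 0; H1: μ_d < 0 (paired t-test on the differences, left-tailed).
t = d̄/(s_d/√n) = -29.6/(131/√36) = -1.356
df = n − 1 = 35
p-value = P(T ≤ -1.356) ≈ 0.0919
Since p ≈ 0.0919 < α = 0.1, reject H0; the evidence is statistically significant.

-1.356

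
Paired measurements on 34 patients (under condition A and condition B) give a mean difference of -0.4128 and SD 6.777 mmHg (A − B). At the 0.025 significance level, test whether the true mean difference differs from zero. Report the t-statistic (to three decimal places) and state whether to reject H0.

H0: μ_d = 0; H1: μ_d ≠ 0 (paired t-test on the differences, two-sided).
t = d̄/(s_d/√n) = -0.4128/(6.777/√34) = -0.355
df = n − 1 = 33
Two-sided p-value ≈ 0.7247
Since p ≈ 0.7247 > α = 0.025, fail to reject H0; the data do not provide sufficient evidence against H0.

t = -0.355; fail to reject H0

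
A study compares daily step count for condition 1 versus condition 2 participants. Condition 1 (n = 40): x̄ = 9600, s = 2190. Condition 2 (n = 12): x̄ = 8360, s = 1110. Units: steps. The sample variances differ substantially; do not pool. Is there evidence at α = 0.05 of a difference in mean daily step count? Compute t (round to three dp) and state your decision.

t = 2.628; reject H0

Let group 1 = condition 1, group 2 = condition 2. H0: μ_1 = μ_2; H1: μ_1 ≠ μ_2 (Welch's two-sample t-test, two-sided).
t = (x̄_1 − x̄_2)/√(s_1²/n_1 + s_2²/n_2) = (9600 − 8360)/√(2190²/40 + 1110²/12) = 2.628
Welch–Satterthwaite df ≈ 37.33
Two-sided p-value ≈ 0.0124
Since p ≈ 0.0124 < α = 0.05, reject H0; the evidence is statistically significant.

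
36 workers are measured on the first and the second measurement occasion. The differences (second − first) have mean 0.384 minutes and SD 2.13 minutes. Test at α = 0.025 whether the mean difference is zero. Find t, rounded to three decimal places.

H0: μ_d = 0; H1: μ_d ≠ 0 (paired t-test on the differences, two-sided).
t = d̄/(s_d/√n) = 0.384/(2.13/√36) = 1.082
df = n − 1 = 35
Two-sided p-value ≈ 0.2868
Since p ≈ 0.2868 > α = 0.025, fail to reject H0; the evidence is not statistically significant.

1.082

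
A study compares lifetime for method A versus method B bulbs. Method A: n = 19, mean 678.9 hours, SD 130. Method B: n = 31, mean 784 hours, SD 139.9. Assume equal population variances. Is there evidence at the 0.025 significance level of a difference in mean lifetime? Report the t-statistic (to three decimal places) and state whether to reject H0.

t = -2.647; reject H0

Let group 1 = method A, group 2 = method B. H0: μ_1 = μ_2; H1: μ_1 ≠ μ_2 (two-sample pooled-variance t-test, two-sided).
s_p² = [(19−1)·130² + (31−1)·139.9²]/(19+31−2) = 18570
t = (678.9 − 784)/√[18570·(1/19 + 1/31)] = -2.647
df = n₁ + n₂ − 2 = 48
Two-sided p-value ≈ 0.011
Since p ≈ 0.011 < α = 0.025, reject H0; the data support H1.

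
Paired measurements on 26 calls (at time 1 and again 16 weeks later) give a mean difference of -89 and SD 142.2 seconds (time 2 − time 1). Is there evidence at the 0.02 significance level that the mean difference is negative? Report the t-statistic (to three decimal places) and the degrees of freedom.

t = -3.191, df = 25

H0: μ_d = 0; H1: μ_d < 0 (paired t-test on the differences, left-tailed).
t = d̄/(s_d/√n) = -89/(142.2/√26) = -3.191
df = n − 1 = 25
p-value = P(T ≤ -3.191) ≈ 0.002
Since p ≈ 0.002 < α = 0.02, reject H0; the evidence is statistically significant.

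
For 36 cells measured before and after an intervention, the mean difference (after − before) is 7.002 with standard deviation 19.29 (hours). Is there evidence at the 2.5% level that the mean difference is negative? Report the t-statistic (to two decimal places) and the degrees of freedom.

H0: μ_d = 0; H1: μ_d < 0 (paired t-test on the differences, left-tailed).
t = d̄/(s_d/√n) = 7.002/(19.29/√36) = 2.18
df = n − 1 = 35
p-value = P(T ≤ 2.18) ≈ 0.982
Since p ≈ 0.982 > α = 0.025, fail to reject H0; the data do not provide sufficient evidence against H0.

t = 2.18, df = 35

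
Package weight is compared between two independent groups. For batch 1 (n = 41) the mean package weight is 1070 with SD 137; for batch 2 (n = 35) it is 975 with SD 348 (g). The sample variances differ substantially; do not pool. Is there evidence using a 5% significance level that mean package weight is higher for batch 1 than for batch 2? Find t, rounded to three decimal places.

Let group 1 = batch 1, group 2 = batch 2. H0: μ_1 = μ_2; H1: μ_1 > μ_2 (Welch's two-sample t-test, right-tailed).
t = (x̄_1 − x̄_2)/√(s_1²/n_1 + s_2²/n_2) = (1070 − 975)/√(137²/41 + 348²/35) = 1.518
Welch–Satterthwaite df ≈ 42.95
p-value = P(T ≥ 1.518) ≈ 0.0682
Since p ≈ 0.0682 > α = 0.05, fail to reject H0; the evidence is not statistically significant.

1.518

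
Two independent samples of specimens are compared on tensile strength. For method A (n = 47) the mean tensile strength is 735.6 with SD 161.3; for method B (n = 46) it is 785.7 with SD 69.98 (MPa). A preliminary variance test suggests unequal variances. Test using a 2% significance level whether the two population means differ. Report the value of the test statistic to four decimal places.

-1.9501

Let group 1 = method A, group 2 = method B. H0: μ_1 = μ_2; H1: μ_1 ≠ μ_2 (Welch's two-sample t-test, two-sided).
t = (x̄_1 − x̄_2)/√(s_1²/n_1 + s_2²/n_2) = (735.6 − 785.7)/√(161.3²/47 + 69.98²/46) = -1.9501
Welch–Satterthwaite df ≈ 63.01
Two-sided p-value ≈ 0.0556
Since p ≈ 0.0556 > α = 0.02, fail to reject H0; the data do not provide sufficient evidence against H0.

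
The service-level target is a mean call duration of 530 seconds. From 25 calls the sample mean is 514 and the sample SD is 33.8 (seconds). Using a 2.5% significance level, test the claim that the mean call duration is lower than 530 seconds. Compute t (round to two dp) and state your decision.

H0: μ = 530; H1: μ < 530 (one-sample t-test, left-tailed).
t = (x̄ − μ₀)/(s/√n) = (514 − 530)/(33.8/√25) = -2.37
df = n − 1 = 24
p-value = P(T ≤ -2.37) ≈ 0.0132
Since p ≈ 0.0132 < α = 0.025, reject H0; the data support H1.

t = -2.37; reject H0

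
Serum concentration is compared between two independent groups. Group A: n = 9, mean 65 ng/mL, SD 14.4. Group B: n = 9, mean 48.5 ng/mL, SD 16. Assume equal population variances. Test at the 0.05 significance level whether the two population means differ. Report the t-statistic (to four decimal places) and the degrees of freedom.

Let group 1 = group A, group 2 = group B. H0: μ_1 = μ_2; H1: μ_1 ≠ μ_2 (two-sample pooled-variance t-test, two-sided).
s_p² = [(9−1)·14.4² + (9−1)·16²]/(9+9−2) = 231.68
t = (65 − 48.5)/√[231.68·(1/9 + 1/9)] = 2.2996
df = n₁ + n₂ − 2 = 16
Two-sided p-value ≈ 0.035
Since p ≈ 0.035 < α = 0.05, reject H0; the evidence is statistically significant.

t = 2.2996, df = 16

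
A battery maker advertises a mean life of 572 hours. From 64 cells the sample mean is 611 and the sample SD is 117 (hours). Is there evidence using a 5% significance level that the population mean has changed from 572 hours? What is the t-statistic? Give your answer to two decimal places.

2.67

H0: μ = 572; H1: μ ≠ 572 (one-sample t-test, two-sided).
t = (x̄ − μ₀)/(s/√n) = (611 − 572)/(117/√64) = 2.67
df = n − 1 = 63
Two-sided p-value ≈ 0.010
Since p ≈ 0.010 < α = 0.05, reject H0; the evidence is statistically significant.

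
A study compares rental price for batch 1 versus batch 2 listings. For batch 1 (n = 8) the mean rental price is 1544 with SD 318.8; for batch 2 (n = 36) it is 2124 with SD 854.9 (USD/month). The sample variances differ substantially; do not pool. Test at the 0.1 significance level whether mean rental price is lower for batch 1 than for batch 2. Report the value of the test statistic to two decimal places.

-3.19

Let group 1 = batch 1, group 2 = batch 2. H0: μ_1 = μ_2; H1: μ_1 < μ_2 (Welch's two-sample t-test, left-tailed).
t = (x̄_1 − x̄_2)/√(s_1²/n_1 + s_2²/n_2) = (1544 − 2124)/√(318.8²/8 + 854.9²/36) = -3.19
Welch–Satterthwaite df ≈ 31.27
p-value = P(T ≤ -3.19) ≈ 0.002
Since p ≈ 0.002 < α = 0.1, reject H0; the evidence is statistically significant.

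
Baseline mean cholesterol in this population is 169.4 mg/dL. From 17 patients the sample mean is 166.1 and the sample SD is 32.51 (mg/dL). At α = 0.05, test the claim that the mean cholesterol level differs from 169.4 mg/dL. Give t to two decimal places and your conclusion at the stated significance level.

H0: μ = 169.4; H1: μ ≠ 169.4 (one-sample t-test, two-sided).
t = (x̄ − μ₀)/(s/√n) = (166.1 − 169.4)/(32.51/√17) = -0.42
df = n − 1 = 16
Two-sided p-value ≈ 0.681
Since p ≈ 0.681 > α = 0.05, fail to reject H0; the data do not provide sufficient evidence against H0.

t = -0.42; fail to reject H0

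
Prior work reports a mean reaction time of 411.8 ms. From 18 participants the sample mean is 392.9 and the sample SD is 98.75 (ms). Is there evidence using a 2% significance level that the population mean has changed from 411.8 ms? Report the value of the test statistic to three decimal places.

H0: μ = 411.8; H1: μ ≠ 411.8 (one-sample t-test, two-sided).
t = (x̄ − μ₀)/(s/√n) = (392.9 − 411.8)/(98.75/√18) = -0.812
df = n − 1 = 17
Two-sided p-value ≈ 0.428
Since p ≈ 0.428 > α = 0.02, fail to reject H0; the evidence is not statistically significant.

-0.812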